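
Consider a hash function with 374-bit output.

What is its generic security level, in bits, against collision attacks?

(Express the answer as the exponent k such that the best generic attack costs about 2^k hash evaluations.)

Step 1: The hash has a 374-bit output.
Step 2: Collision resistance means it should be infeasible to find any x != y with h(x) = h(y).
By the birthday bound, a generic collision search succeeds after about sqrt(2^374) = 2^(374/2) = 2^187 evaluations.
Step 3: Security level = 187 bits.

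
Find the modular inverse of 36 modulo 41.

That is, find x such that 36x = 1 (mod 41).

Step 1: We need x such that 36 * x = 1 (mod 41).
Step 2: Using the extended Euclidean algorithm or trial:
  36 * 8 = 288 = 7 * 41 + 1.
Step 3: Since 288 mod 41 = 1, the inverse is x = 8.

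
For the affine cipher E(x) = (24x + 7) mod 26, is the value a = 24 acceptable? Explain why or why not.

Step 1: Compute gcd(24, 26).
Step 2: gcd(24, 26) = 2.
Since gcd = 2 != 1, 24 shares a common factor with 26, so it cannot be used.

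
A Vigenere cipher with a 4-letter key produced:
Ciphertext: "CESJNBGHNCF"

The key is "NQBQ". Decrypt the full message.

Step 1: Key 'NQBQ' has length 4. Extended key: NQBQNQBQNQB
Step 2: Decrypt each position:
  C(2) - N(13) = 15 = P
  E(4) - Q(16) = 14 = O
  S(18) - B(1) = 17 = R
  J(9) - Q(16) = 19 = T
  N(13) - N(13) = 0 = A
  B(1) - Q(16) = 11 = L
  G(6) - B(1) = 5 = F
  H(7) - Q(16) = 17 = R
  N(13) - N(13) = 0 = A
  C(2) - Q(16) = 12 = M
  F(5) - B(1) = 4 = E
Plaintext: PORTALFRAME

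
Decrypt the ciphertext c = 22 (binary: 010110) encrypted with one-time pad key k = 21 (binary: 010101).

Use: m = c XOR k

Step 1: XOR ciphertext with key:
  Ciphertext: 010110
  Key:        010101
  XOR:        000011
Step 2: Plaintext = 000011 = 3 in decimal.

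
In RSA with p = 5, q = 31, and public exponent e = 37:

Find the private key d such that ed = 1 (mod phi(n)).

Step 1: n = 5 * 31 = 155.
Step 2: phi(n) = 4 * 30 = 120.
Step 3: Find d such that 37 * d = 1 (mod 120).
Step 4: d = 37^(-1) mod 120 = 13.
Verification: 37 * 13 = 481 = 4 * 120 + 1.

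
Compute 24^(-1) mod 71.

Step 1: We need x such that 24 * x = 1 (mod 71).
Step 2: Using the extended Euclidean algorithm or trial:
  24 * 3 = 72 = 1 * 71 + 1.
Step 3: Since 72 mod 71 = 1, the inverse is x = 3.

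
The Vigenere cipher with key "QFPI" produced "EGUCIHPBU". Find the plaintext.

Step 1: Extend key: QFPIQFPIQ
Step 2: Decrypt each letter (c - k) mod 26:
  E(4) - Q(16) = (4-16) mod 26 = 14 = O
  G(6) - F(5) = (6-5) mod 26 = 1 = B
  U(20) - P(15) = (20-15) mod 26 = 5 = F
  C(2) - I(8) = (2-8) mod 26 = 20 = U
  I(8) - Q(16) = (8-16) mod 26 = 18 = S
  H(7) - F(5) = (7-5) mod 26 = 2 = C
  P(15) - P(15) = (15-15) mod 26 = 0 = A
  B(1) - I(8) = (1-8) mod 26 = 19 = T
  U(20) - Q(16) = (20-16) mod 26 = 4 = E
Plaintext: OBFUSCATE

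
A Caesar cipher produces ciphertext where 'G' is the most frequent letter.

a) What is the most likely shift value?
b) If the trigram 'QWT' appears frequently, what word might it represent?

Step 1: In English, 'E' is the most frequent letter (12.7%).
Step 2: The most frequent ciphertext letter is 'G' (position 6).
Step 3: Shift = (6 - 4) mod 26 = 2.
Step 4: Decrypt 'QWT' by shifting back 2:
  Q -> O
  W -> U
  T -> R
Step 5: 'QWT' decrypts to 'OUR'.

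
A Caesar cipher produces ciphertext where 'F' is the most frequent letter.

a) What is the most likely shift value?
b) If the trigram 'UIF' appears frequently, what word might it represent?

Step 1: In English, 'E' is the most frequent letter (12.7%).
Step 2: The most frequent ciphertext letter is 'F' (position 5).
Step 3: Shift = (5 - 4) mod 26 = 1.
Step 4: Decrypt 'UIF' by shifting back 1:
  U -> T
  I -> H
  F -> E
Step 5: 'UIF' decrypts to 'THE'.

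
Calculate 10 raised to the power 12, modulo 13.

Step 1: Compute 10^12 mod 13 step by step, reducing modulo 13 at each step.
  10^1 mod 13 = 10
  10^2 mod 13 = (10 * 10) mod 13 = 9
  10^3 mod 13 = (9 * 10) mod 13 = 12
  10^4 mod 13 = (12 * 10) mod 13 = 3
  10^5 mod 13 = (3 * 10) mod 13 = 4
  10^6 mod 13 = (4 * 10) mod 13 = 1
  10^7 mod 13 = (1 * 10) mod 13 = 10
  10^8 mod 13 = (10 * 10) mod 13 = 9
  10^9 mod 13 = (9 * 10) mod 13 = 12
  10^10 mod 13 = (12 * 10) mod 13 = 3
  10^11 mod 13 = (3 * 10) mod 13 = 4
  10^12 mod 13 = (4 * 10) mod 13 = 1
Step 2: Result = 1.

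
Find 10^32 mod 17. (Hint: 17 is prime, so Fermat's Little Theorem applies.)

Step 1: Since 17 is prime, by Fermat's Little Theorem: 10^16 = 1 (mod 17).
Step 2: Reduce exponent: 32 mod 16 = 0.
Step 3: So 10^32 = 10^0 (mod 17).
Step 4: 10^0 mod 17 = 1.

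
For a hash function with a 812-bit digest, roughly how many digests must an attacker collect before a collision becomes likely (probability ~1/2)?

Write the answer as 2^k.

Step 1: The birthday paradox gives collision probability ~50% after sqrt(2^n) = 2^(n/2) hashes.
Step 2: For 812-bit output: 2^(812/2) = 2^406.
Step 3: Approximately 2^406 hash computations needed.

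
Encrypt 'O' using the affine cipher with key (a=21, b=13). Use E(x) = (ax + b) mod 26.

Step 1: Convert 'O' to number: x = 14.
Step 2: E(14) = (21 * 14 + 13) mod 26 = 307 mod 26 = 21.
Step 3: Convert 21 back to letter: V.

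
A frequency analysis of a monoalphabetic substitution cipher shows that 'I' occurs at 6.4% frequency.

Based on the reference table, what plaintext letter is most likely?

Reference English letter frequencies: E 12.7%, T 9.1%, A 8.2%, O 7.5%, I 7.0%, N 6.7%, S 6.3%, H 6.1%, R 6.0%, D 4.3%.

Step 1: The observed frequency is 6.4%.
Step 2: Compare with English frequencies:
  E: 12.7% (difference: 6.3%)
  T: 9.1% (difference: 2.7%)
  A: 8.2% (difference: 1.8%)
  O: 7.5% (difference: 1.1%)
  I: 7.0% (difference: 0.6%)
  N: 6.7% (difference: 0.3%)
  S: 6.3% (difference: 0.1%) <-- closest
  H: 6.1% (difference: 0.3%)
  R: 6.0% (difference: 0.4%)
  D: 4.3% (difference: 2.1%)
Step 3: 'I' most likely represents 'S' (frequency 6.3%).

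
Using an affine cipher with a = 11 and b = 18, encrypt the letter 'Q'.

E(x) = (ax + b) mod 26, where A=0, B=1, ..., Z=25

Step 1: Convert 'Q' to number: x = 16.
Step 2: E(16) = (11 * 16 + 18) mod 26 = 194 mod 26 = 12.
Step 3: Convert 12 back to letter: M.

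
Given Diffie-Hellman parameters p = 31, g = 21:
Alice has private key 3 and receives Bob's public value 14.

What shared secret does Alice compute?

Step 1: s = B^a mod p = 14^3 mod 31.
  14^1 mod 31 = 14
  14^2 mod 31 = (14 * 14) mod 31 = 10
  14^3 mod 31 = (10 * 14) mod 31 = 16
Result: shared secret = 16.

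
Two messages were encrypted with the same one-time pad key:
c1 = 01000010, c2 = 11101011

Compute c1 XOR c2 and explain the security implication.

Step 1: c1 XOR c2 = (m1 XOR k) XOR (m2 XOR k).
Step 2: By XOR associativity/commutativity: = m1 XOR m2 XOR k XOR k = m1 XOR m2.
Step 3: 01000010 XOR 11101011 = 10101001 = 169.
Step 4: The key cancels out! An attacker learns m1 XOR m2 = 169, revealing the relationship between plaintexts.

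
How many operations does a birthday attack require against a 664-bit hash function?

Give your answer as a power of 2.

Step 1: The birthday paradox gives collision probability ~50% after sqrt(2^n) = 2^(n/2) hashes.
Step 2: For 664-bit output: 2^(664/2) = 2^332.
Step 3: Approximately 2^332 hash computations needed.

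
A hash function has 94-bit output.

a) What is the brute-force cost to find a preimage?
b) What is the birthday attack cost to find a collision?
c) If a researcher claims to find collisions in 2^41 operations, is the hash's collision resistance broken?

Step 1: Preimage resistance requires brute-force of 2^94 operations.
Step 2: Collision resistance (birthday bound) = 2^(94/2) = 2^47.
Step 3: The claimed attack costs 2^41 operations.
Step 4: Since 2^41 < 2^47, the claimed attack beats the generic birthday bound, so collision resistance is broken.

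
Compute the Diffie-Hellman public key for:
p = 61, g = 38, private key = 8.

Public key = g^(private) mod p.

Step 1: A = g^a mod p = 38^8 mod 61.
  38^1 mod 61 = 38
  38^2 mod 61 = (38 * 38) mod 61 = 41
  38^3 mod 61 = (41 * 38) mod 61 = 33
  38^4 mod 61 = (33 * 38) mod 61 = 34
  38^5 mod 61 = (34 * 38) mod 61 = 11
  38^6 mod 61 = (11 * 38) mod 61 = 52
  38^7 mod 61 = (52 * 38) mod 61 = 24
  38^8 mod 61 = (24 * 38) mod 61 = 58
Result: A = 58.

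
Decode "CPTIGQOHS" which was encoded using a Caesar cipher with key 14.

Step 1: Reverse the shift by subtracting 14 from each letter position.
  C (position 2) -> position (2-14) mod 26 = 14 -> O
  P (position 15) -> position (15-14) mod 26 = 1 -> B
  T (position 19) -> position (19-14) mod 26 = 5 -> F
  I (position 8) -> position (8-14) mod 26 = 20 -> U
  G (position 6) -> position (6-14) mod 26 = 18 -> S
  Q (position 16) -> position (16-14) mod 26 = 2 -> C
  O (position 14) -> position (14-14) mod 26 = 0 -> A
  H (position 7) -> position (7-14) mod 26 = 19 -> T
  S (position 18) -> position (18-14) mod 26 = 4 -> E
Decrypted message: OBFUSCATE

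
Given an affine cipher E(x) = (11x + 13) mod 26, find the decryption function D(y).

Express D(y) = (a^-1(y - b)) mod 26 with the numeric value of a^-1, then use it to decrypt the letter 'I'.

Step 1: Find a^-1, the modular inverse of 11 mod 26.
Step 2: We need 11 * a^-1 = 1 (mod 26).
Step 3: 11 * 19 = 209 = 8 * 26 + 1, so a^-1 = 19.
Step 4: D(y) = 19(y - 13) mod 26.
Step 5: Apply to 'I' (y = 8): D(8) = 19 * (8 - 13) mod 26 = 19 * -5 mod 26 = 9 -> 'J'.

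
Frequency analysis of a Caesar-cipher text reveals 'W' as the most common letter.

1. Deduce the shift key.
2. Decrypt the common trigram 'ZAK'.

Step 1: In English, 'E' is the most frequent letter (12.7%).
Step 2: The most frequent ciphertext letter is 'W' (position 22).
Step 3: Shift = (22 - 4) mod 26 = 18.
Step 4: Decrypt 'ZAK' by shifting back 18:
  Z -> H
  A -> I
  K -> S
Step 5: 'ZAK' decrypts to 'HIS'.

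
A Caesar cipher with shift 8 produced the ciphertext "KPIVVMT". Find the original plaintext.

Step 1: Reverse the shift by subtracting 8 from each letter position.
  K (position 10) -> position (10-8) mod 26 = 2 -> C
  P (position 15) -> position (15-8) mod 26 = 7 -> H
  I (position 8) -> position (8-8) mod 26 = 0 -> A
  V (position 21) -> position (21-8) mod 26 = 13 -> N
  V (position 21) -> position (21-8) mod 26 = 13 -> N
  M (position 12) -> position (12-8) mod 26 = 4 -> E
  T (position 19) -> position (19-8) mod 26 = 11 -> L
Decrypted message: CHANNEL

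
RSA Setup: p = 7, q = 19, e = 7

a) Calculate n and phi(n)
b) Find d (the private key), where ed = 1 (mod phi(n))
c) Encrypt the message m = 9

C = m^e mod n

Step 1: n = 7 * 19 = 133.
Step 2: phi(n) = (7-1)(19-1) = 6 * 18 = 108.
Step 3: Find d = 7^(-1) mod 108 = 31.
  Verify: 7 * 31 = 217 = 1 (mod 108).
Step 4: C = 9^7 mod 133 = 23.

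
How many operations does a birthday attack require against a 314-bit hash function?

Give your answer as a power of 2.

Step 1: The birthday paradox gives collision probability ~50% after sqrt(2^n) = 2^(n/2) hashes.
Step 2: For 314-bit output: 2^(314/2) = 2^157.
Step 3: Approximately 2^157 hash computations needed.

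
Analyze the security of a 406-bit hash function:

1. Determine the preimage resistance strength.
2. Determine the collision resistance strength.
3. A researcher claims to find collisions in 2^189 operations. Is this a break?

Step 1: Preimage resistance requires brute-force of 2^406 operations.
Step 2: Collision resistance (birthday bound) = 2^(406/2) = 2^203.
Step 3: The claimed attack costs 2^189 operations.
Step 4: Since 2^189 < 2^203, the claimed attack beats the generic birthday bound, so collision resistance is broken.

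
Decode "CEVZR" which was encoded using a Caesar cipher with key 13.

Step 1: Reverse the shift by subtracting 13 from each letter position.
  C (position 2) -> position (2-13) mod 26 = 15 -> P
  E (position 4) -> position (4-13) mod 26 = 17 -> R
  V (position 21) -> position (21-13) mod 26 = 8 -> I
  Z (position 25) -> position (25-13) mod 26 = 12 -> M
  R (position 17) -> position (17-13) mod 26 = 4 -> E
Decrypted message: PRIME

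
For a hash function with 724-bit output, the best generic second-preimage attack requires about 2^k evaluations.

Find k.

Step 1: The hash has a 724-bit output.
Step 2: Second-preimage resistance means: given a specific input x, it should be infeasible to find a different y with h(y) = h(x).
With a 724-bit output, a generic search for a second preimage costs about 2^724 evaluations (each trial matches the fixed target with probability 2^-724).
Step 3: Security level = 724 bits.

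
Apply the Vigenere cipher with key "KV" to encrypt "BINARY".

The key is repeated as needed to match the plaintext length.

Step 1: Repeat key to match plaintext length:
  Plaintext: BINARY
  Key:       KVKVKV
Step 2: Encrypt each letter:
  B(1) + K(10) = (1+10) mod 26 = 11 = L
  I(8) + V(21) = (8+21) mod 26 = 3 = D
  N(13) + K(10) = (13+10) mod 26 = 23 = X
  A(0) + V(21) = (0+21) mod 26 = 21 = V
  R(17) + K(10) = (17+10) mod 26 = 1 = B
  Y(24) + V(21) = (24+21) mod 26 = 19 = T
Ciphertext: LDXVBT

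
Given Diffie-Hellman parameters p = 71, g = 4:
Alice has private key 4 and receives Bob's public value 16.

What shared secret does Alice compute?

Step 1: s = B^a mod p = 16^4 mod 71.
  16^1 mod 71 = 16
  16^2 mod 71 = (16 * 16) mod 71 = 43
  16^3 mod 71 = (43 * 16) mod 71 = 49
  16^4 mod 71 = (49 * 16) mod 71 = 3
Result: shared secret = 3.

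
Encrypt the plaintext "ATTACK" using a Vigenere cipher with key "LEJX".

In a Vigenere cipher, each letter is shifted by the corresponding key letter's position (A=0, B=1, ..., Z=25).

Step 1: Repeat key to match plaintext length:
  Plaintext: ATTACK
  Key:       LEJXLE
Step 2: Encrypt each letter:
  A(0) + L(11) = (0+11) mod 26 = 11 = L
  T(19) + E(4) = (19+4) mod 26 = 23 = X
  T(19) + J(9) = (19+9) mod 26 = 2 = C
  A(0) + X(23) = (0+23) mod 26 = 23 = X
  C(2) + L(11) = (2+11) mod 26 = 13 = N
  K(10) + E(4) = (10+4) mod 26 = 14 = O
Ciphertext: LXCXNO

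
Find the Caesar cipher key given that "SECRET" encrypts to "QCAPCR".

Step 1: Compare first letters: S (position 18) -> Q (position 16).
Step 2: Shift = (16 - 18) mod 26 = 24.
The shift value is 24.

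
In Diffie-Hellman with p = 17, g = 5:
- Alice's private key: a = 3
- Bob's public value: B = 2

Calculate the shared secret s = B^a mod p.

Step 1: s = B^a mod p = 2^3 mod 17.
  2^1 mod 17 = 2
  2^2 mod 17 = (2 * 2) mod 17 = 4
  2^3 mod 17 = (4 * 2) mod 17 = 8
Result: shared secret = 8.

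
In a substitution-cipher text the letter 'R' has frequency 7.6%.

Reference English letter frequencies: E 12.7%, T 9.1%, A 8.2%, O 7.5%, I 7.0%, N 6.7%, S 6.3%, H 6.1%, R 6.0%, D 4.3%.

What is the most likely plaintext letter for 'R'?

Step 1: The observed frequency is 7.6%.
Step 2: Compare with English frequencies:
  E: 12.7% (difference: 5.1%)
  T: 9.1% (difference: 1.5%)
  A: 8.2% (difference: 0.6%)
  O: 7.5% (difference: 0.1%) <-- closest
  I: 7.0% (difference: 0.6%)
  N: 6.7% (difference: 0.9%)
  S: 6.3% (difference: 1.3%)
  H: 6.1% (difference: 1.5%)
  R: 6.0% (difference: 1.6%)
  D: 4.3% (difference: 3.3%)
Step 3: 'R' most likely represents 'O' (frequency 7.5%).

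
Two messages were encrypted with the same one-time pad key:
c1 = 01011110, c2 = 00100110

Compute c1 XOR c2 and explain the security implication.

Step 1: c1 XOR c2 = (m1 XOR k) XOR (m2 XOR k).
Step 2: By XOR associativity/commutativity: = m1 XOR m2 XOR k XOR k = m1 XOR m2.
Step 3: 01011110 XOR 00100110 = 01111000 = 120.
Step 4: The key cancels out! An attacker learns m1 XOR m2 = 120, revealing the relationship between plaintexts.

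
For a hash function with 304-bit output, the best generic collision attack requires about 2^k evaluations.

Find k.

Step 1: The hash has a 304-bit output.
Step 2: Collision resistance means it should be infeasible to find any x != y with h(x) = h(y).
By the birthday bound, a generic collision search succeeds after about sqrt(2^304) = 2^(304/2) = 2^152 evaluations.
Step 3: Security level = 152 bits.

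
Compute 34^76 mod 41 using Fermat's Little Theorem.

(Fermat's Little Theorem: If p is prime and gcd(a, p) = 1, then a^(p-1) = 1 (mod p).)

Step 1: Since 41 is prime, by Fermat's Little Theorem: 34^40 = 1 (mod 41).
Step 2: Reduce exponent: 76 mod 40 = 36.
Step 3: So 34^76 = 34^36 (mod 41).
Step 4: 34^36 mod 41 = 25.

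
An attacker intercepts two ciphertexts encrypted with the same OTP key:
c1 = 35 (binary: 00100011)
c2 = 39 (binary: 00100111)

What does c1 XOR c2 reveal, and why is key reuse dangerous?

Step 1: c1 XOR c2 = (m1 XOR k) XOR (m2 XOR k).
Step 2: By XOR associativity/commutativity: = m1 XOR m2 XOR k XOR k = m1 XOR m2.
Step 3: 00100011 XOR 00100111 = 00000100 = 4.
Step 4: The key cancels out! An attacker learns m1 XOR m2 = 4, revealing the relationship between plaintexts.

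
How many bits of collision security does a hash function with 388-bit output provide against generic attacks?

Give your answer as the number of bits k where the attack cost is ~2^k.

Step 1: The hash has a 388-bit output.
Step 2: Collision resistance means it should be infeasible to find any x != y with h(x) = h(y).
By the birthday bound, a generic collision search succeeds after about sqrt(2^388) = 2^(388/2) = 2^194 evaluations.
Step 3: Security level = 194 bits.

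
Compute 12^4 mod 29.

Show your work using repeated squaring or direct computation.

Step 1: Compute 12^4 mod 29 step by step, reducing modulo 29 at each step.
  12^1 mod 29 = 12
  12^2 mod 29 = (12 * 12) mod 29 = 28
  12^3 mod 29 = (28 * 12) mod 29 = 17
  12^4 mod 29 = (17 * 12) mod 29 = 1
Step 2: Result = 1.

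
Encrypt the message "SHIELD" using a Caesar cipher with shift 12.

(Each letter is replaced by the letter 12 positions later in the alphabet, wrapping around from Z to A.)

Step 1: For each letter, shift forward by 12 positions (mod 26).
  S (position 18) -> position (18+12) mod 26 = 4 -> E
  H (position 7) -> position (7+12) mod 26 = 19 -> T
  I (position 8) -> position (8+12) mod 26 = 20 -> U
  E (position 4) -> position (4+12) mod 26 = 16 -> Q
  L (position 11) -> position (11+12) mod 26 = 23 -> X
  D (position 3) -> position (3+12) mod 26 = 15 -> P
Result: ETUQXP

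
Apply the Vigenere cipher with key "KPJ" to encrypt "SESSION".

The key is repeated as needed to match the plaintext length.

Step 1: Repeat key to match plaintext length:
  Plaintext: SESSION
  Key:       KPJKPJK
Step 2: Encrypt each letter:
  S(18) + K(10) = (18+10) mod 26 = 2 = C
  E(4) + P(15) = (4+15) mod 26 = 19 = T
  S(18) + J(9) = (18+9) mod 26 = 1 = B
  S(18) + K(10) = (18+10) mod 26 = 2 = C
  I(8) + P(15) = (8+15) mod 26 = 23 = X
  O(14) + J(9) = (14+9) mod 26 = 23 = X
  N(13) + K(10) = (13+10) mod 26 = 23 = X
Ciphertext: CTBCXXX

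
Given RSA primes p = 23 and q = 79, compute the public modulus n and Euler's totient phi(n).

Step 1: n = p * q = 23 * 79 = 1817.
Step 2: phi(n) = (p-1)(q-1) = 22 * 78 = 1716.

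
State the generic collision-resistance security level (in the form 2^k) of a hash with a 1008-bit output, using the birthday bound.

Step 1: The birthday paradox gives collision probability ~50% after sqrt(2^n) = 2^(n/2) hashes.
Step 2: For 1008-bit output: 2^(1008/2) = 2^504.
Step 3: Approximately 2^504 hash computations needed.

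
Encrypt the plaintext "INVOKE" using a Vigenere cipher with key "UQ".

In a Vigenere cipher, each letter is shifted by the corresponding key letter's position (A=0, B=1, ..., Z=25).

Step 1: Repeat key to match plaintext length:
  Plaintext: INVOKE
  Key:       UQUQUQ
Step 2: Encrypt each letter:
  I(8) + U(20) = (8+20) mod 26 = 2 = C
  N(13) + Q(16) = (13+16) mod 26 = 3 = D
  V(21) + U(20) = (21+20) mod 26 = 15 = P
  O(14) + Q(16) = (14+16) mod 26 = 4 = E
  K(10) + U(20) = (10+20) mod 26 = 4 = E
  E(4) + Q(16) = (4+16) mod 26 = 20 = U
Ciphertext: CDPEEU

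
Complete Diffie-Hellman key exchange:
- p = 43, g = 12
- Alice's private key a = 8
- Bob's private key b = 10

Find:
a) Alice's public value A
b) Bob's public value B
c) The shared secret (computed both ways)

Step 1: A = g^a mod p = 12^8 mod 43 = 14.
Step 2: B = g^b mod p = 12^10 mod 43 = 38.
Step 3: Alice computes s = B^a mod p = 38^8 mod 43 = 13.
Step 4: Bob computes s = A^b mod p = 14^10 mod 43 = 13.
Both sides agree: shared secret = 13.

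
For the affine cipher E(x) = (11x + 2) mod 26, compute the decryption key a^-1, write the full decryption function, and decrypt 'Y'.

Step 1: Find a^-1, the modular inverse of 11 mod 26.
Step 2: We need 11 * a^-1 = 1 (mod 26).
Step 3: 11 * 19 = 209 = 8 * 26 + 1, so a^-1 = 19.
Step 4: D(y) = 19(y - 2) mod 26.
Step 5: Apply to 'Y' (y = 24): D(24) = 19 * (24 - 2) mod 26 = 19 * 22 mod 26 = 2 -> 'C'.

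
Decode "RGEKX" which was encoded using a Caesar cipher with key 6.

Step 1: Reverse the shift by subtracting 6 from each letter position.
  R (position 17) -> position (17-6) mod 26 = 11 -> L
  G (position 6) -> position (6-6) mod 26 = 0 -> A
  E (position 4) -> position (4-6) mod 26 = 24 -> Y
  K (position 10) -> position (10-6) mod 26 = 4 -> E
  X (position 23) -> position (23-6) mod 26 = 17 -> R
Decrypted message: LAYER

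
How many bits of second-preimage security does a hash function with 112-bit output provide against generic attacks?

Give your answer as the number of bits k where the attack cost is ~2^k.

Step 1: The hash has a 112-bit output.
Step 2: Second-preimage resistance means: given a specific input x, it should be infeasible to find a different y with h(y) = h(x).
With a 112-bit output, a generic search for a second preimage costs about 2^112 evaluations (each trial matches the fixed target with probability 2^-112).
Step 3: Security level = 112 bits.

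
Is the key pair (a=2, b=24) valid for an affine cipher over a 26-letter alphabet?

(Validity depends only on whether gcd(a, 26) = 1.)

Step 1: Compute gcd(2, 26).
Step 2: gcd(2, 26) = 2.
Since gcd = 2 != 1, 2 shares a common factor with 26, so it cannot be used.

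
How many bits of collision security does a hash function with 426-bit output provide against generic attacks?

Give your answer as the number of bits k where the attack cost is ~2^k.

Step 1: The hash has a 426-bit output.
Step 2: Collision resistance means it should be infeasible to find any x != y with h(x) = h(y).
By the birthday bound, a generic collision search succeeds after about sqrt(2^426) = 2^(426/2) = 2^213 evaluations.
Step 3: Security level = 213 bits.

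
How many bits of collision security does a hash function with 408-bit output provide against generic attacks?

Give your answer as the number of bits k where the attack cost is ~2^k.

Step 1: The hash has a 408-bit output.
Step 2: Collision resistance means it should be infeasible to find any x != y with h(x) = h(y).
By the birthday bound, a generic collision search succeeds after about sqrt(2^408) = 2^(408/2) = 2^204 evaluations.
Step 3: Security level = 204 bits.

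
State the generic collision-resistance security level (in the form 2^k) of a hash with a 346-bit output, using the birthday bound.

Step 1: The birthday paradox gives collision probability ~50% after sqrt(2^n) = 2^(n/2) hashes.
Step 2: For 346-bit output: 2^(346/2) = 2^173.
Step 3: Approximately 2^173 hash computations needed.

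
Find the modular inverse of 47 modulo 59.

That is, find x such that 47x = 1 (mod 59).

Step 1: We need x such that 47 * x = 1 (mod 59).
Step 2: Using the extended Euclidean algorithm or trial:
  47 * 54 = 2538 = 43 * 59 + 1.
Step 3: Since 2538 mod 59 = 1, the inverse is x = 54.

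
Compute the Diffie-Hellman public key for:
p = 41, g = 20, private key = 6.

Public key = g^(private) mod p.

Step 1: A = g^a mod p = 20^6 mod 41.
  20^1 mod 41 = 20
  20^2 mod 41 = (20 * 20) mod 41 = 31
  20^3 mod 41 = (31 * 20) mod 41 = 5
  20^4 mod 41 = (5 * 20) mod 41 = 18
  20^5 mod 41 = (18 * 20) mod 41 = 32
  20^6 mod 41 = (32 * 20) mod 41 = 25
Result: A = 25.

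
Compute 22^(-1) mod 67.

Step 1: We need x such that 22 * x = 1 (mod 67).
Step 2: Using the extended Euclidean algorithm or trial:
  22 * 64 = 1408 = 21 * 67 + 1.
Step 3: Since 1408 mod 67 = 1, the inverse is x = 64.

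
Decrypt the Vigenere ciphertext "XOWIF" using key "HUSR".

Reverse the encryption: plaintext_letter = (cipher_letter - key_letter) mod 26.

Step 1: Extend key: HUSRH
Step 2: Decrypt each letter (c - k) mod 26:
  X(23) - H(7) = (23-7) mod 26 = 16 = Q
  O(14) - U(20) = (14-20) mod 26 = 20 = U
  W(22) - S(18) = (22-18) mod 26 = 4 = E
  I(8) - R(17) = (8-17) mod 26 = 17 = R
  F(5) - H(7) = (5-7) mod 26 = 24 = Y
Plaintext: QUERY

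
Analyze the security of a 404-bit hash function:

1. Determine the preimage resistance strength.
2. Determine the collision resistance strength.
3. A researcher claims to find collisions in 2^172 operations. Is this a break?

Step 1: Preimage resistance requires brute-force of 2^404 operations.
Step 2: Collision resistance (birthday bound) = 2^(404/2) = 2^202.
Step 3: The claimed attack costs 2^172 operations.
Step 4: Since 2^172 < 2^202, the claimed attack beats the generic birthday bound, so collision resistance is broken.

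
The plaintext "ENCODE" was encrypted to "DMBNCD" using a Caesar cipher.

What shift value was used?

Step 1: Compare first letters: E (position 4) -> D (position 3).
Step 2: Shift = (3 - 4) mod 26 = 25.
The shift value is 25.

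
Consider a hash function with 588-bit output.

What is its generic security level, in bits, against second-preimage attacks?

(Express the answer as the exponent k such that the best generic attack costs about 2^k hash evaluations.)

Step 1: The hash has a 588-bit output.
Step 2: Second-preimage resistance means: given a specific input x, it should be infeasible to find a different y with h(y) = h(x).
With a 588-bit output, a generic search for a second preimage costs about 2^588 evaluations (each trial matches the fixed target with probability 2^-588).
Step 3: Security level = 588 bits.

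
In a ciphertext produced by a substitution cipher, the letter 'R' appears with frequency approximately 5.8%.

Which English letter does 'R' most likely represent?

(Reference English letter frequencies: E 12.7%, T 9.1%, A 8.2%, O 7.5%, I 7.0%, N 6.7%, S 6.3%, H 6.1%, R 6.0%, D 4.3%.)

Step 1: The observed frequency is 5.8%.
Step 2: Compare with English frequencies:
  E: 12.7% (difference: 6.9%)
  T: 9.1% (difference: 3.3%)
  A: 8.2% (difference: 2.4%)
  O: 7.5% (difference: 1.7%)
  I: 7.0% (difference: 1.2%)
  N: 6.7% (difference: 0.9%)
  S: 6.3% (difference: 0.5%)
  H: 6.1% (difference: 0.3%)
  R: 6.0% (difference: 0.2%) <-- closest
  D: 4.3% (difference: 1.5%)
Step 3: 'R' most likely represents 'R' (frequency 6.0%).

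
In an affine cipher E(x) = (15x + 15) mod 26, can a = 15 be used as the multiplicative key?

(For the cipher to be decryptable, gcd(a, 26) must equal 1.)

Step 1: Compute gcd(15, 26).
Step 2: gcd(15, 26) = 1.
Since gcd = 1, 15 is coprime with 26, so it is a valid key.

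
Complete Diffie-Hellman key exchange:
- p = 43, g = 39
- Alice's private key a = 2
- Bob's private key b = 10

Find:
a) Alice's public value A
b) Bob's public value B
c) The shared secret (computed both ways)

Step 1: A = g^a mod p = 39^2 mod 43 = 16.
Step 2: B = g^b mod p = 39^10 mod 43 = 21.
Step 3: Alice computes s = B^a mod p = 21^2 mod 43 = 11.
Step 4: Bob computes s = A^b mod p = 16^10 mod 43 = 11.
Both sides agree: shared secret = 11.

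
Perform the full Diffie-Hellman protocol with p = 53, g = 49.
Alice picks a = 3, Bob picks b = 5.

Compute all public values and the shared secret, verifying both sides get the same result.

Step 1: A = g^a mod p = 49^3 mod 53 = 42.
Step 2: B = g^b mod p = 49^5 mod 53 = 36.
Step 3: Alice computes s = B^a mod p = 36^3 mod 53 = 16.
Step 4: Bob computes s = A^b mod p = 42^5 mod 53 = 16.
Both sides agree: shared secret = 16.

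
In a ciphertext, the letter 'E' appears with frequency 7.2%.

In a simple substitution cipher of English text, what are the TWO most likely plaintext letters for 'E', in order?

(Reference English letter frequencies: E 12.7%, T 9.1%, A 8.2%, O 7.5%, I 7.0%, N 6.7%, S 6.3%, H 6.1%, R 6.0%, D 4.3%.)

Step 1: Observed frequency of 'E' is 7.2%.
Step 2: Compute distances to each reference frequency and sort:
  I (7.0%): difference = 0.2% <-- BEST
  O (7.5%): difference = 0.3% <-- RUNNER-UP
  N (6.7%): difference = 0.5%
  S (6.3%): difference = 0.9%
  A (8.2%): difference = 1.0%
Step 3: Most likely is 'I' (7.0%, diff 0.2%); second most likely is 'O' (7.5%, diff 0.3%).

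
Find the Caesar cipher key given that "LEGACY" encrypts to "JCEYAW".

Step 1: Compare first letters: L (position 11) -> J (position 9).
Step 2: Shift = (9 - 11) mod 26 = 24.
The shift value is 24.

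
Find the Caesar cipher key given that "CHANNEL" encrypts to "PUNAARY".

Step 1: Compare first letters: C (position 2) -> P (position 15).
Step 2: Shift = (15 - 2) mod 26 = 13.
The shift value is 13.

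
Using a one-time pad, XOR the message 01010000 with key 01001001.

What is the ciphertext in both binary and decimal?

Step 1: Write out the XOR operation bit by bit:
  Message: 01010000
  Key:     01001001
  XOR:     00011001
Step 2: Convert to decimal: 00011001 = 25.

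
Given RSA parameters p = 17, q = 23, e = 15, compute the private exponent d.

Step 1: n = 17 * 23 = 391.
Step 2: phi(n) = 16 * 22 = 352.
Step 3: Find d such that 15 * d = 1 (mod 352).
Step 4: d = 15^(-1) mod 352 = 47.
Verification: 15 * 47 = 705 = 2 * 352 + 1.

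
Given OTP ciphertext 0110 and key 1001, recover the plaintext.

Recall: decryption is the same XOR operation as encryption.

Step 1: XOR ciphertext with key:
  Ciphertext: 0110
  Key:        1001
  XOR:        1111
Step 2: Plaintext = 1111 = 15 in decimal.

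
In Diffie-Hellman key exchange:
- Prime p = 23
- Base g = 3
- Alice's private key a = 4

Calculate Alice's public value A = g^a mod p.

Step 1: A = g^a mod p = 3^4 mod 23.
  3^1 mod 23 = 3
  3^2 mod 23 = (3 * 3) mod 23 = 9
  3^3 mod 23 = (9 * 3) mod 23 = 4
  3^4 mod 23 = (4 * 3) mod 23 = 12
Result: A = 12.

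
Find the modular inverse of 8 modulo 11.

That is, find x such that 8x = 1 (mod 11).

Step 1: We need x such that 8 * x = 1 (mod 11).
Step 2: Using the extended Euclidean algorithm or trial:
  8 * 7 = 56 = 5 * 11 + 1.
Step 3: Since 56 mod 11 = 1, the inverse is x = 7.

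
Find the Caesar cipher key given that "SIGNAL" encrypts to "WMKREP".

Step 1: Compare first letters: S (position 18) -> W (position 22).
Step 2: Shift = (22 - 18) mod 26 = 4.
The shift value is 4.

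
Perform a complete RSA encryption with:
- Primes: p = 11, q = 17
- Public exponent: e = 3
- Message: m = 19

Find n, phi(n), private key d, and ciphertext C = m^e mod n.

Step 1: n = 11 * 17 = 187.
Step 2: phi(n) = (11-1)(17-1) = 10 * 16 = 160.
Step 3: Find d = 3^(-1) mod 160 = 107.
  Verify: 3 * 107 = 321 = 1 (mod 160).
Step 4: C = 19^3 mod 187 = 127.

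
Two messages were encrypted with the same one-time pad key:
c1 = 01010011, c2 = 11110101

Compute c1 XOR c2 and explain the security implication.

Step 1: c1 XOR c2 = (m1 XOR k) XOR (m2 XOR k).
Step 2: By XOR associativity/commutativity: = m1 XOR m2 XOR k XOR k = m1 XOR m2.
Step 3: 01010011 XOR 11110101 = 10100110 = 166.
Step 4: The key cancels out! An attacker learns m1 XOR m2 = 166, revealing the relationship between plaintexts.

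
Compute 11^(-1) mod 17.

Step 1: We need x such that 11 * x = 1 (mod 17).
Step 2: Using the extended Euclidean algorithm or trial:
  11 * 14 = 154 = 9 * 17 + 1.
Step 3: Since 154 mod 17 = 1, the inverse is x = 14.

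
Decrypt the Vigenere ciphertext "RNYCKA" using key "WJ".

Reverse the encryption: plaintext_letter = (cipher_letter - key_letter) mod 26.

Step 1: Extend key: WJWJWJ
Step 2: Decrypt each letter (c - k) mod 26:
  R(17) - W(22) = (17-22) mod 26 = 21 = V
  N(13) - J(9) = (13-9) mod 26 = 4 = E
  Y(24) - W(22) = (24-22) mod 26 = 2 = C
  C(2) - J(9) = (2-9) mod 26 = 19 = T
  K(10) - W(22) = (10-22) mod 26 = 14 = O
  A(0) - J(9) = (0-9) mod 26 = 17 = R
Plaintext: VECTOR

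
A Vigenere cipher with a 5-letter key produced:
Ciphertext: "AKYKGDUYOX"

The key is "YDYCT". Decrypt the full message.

Step 1: Key 'YDYCT' has length 5. Extended key: YDYCTYDYCT
Step 2: Decrypt each position:
  A(0) - Y(24) = 2 = C
  K(10) - D(3) = 7 = H
  Y(24) - Y(24) = 0 = A
  K(10) - C(2) = 8 = I
  G(6) - T(19) = 13 = N
  D(3) - Y(24) = 5 = F
  U(20) - D(3) = 17 = R
  Y(24) - Y(24) = 0 = A
  O(14) - C(2) = 12 = M
  X(23) - T(19) = 4 = E
Plaintext: CHAINFRAME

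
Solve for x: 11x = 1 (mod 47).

Step 1: We need x such that 11 * x = 1 (mod 47).
Step 2: Using the extended Euclidean algorithm or trial:
  11 * 30 = 330 = 7 * 47 + 1.
Step 3: Since 330 mod 47 = 1, the inverse is x = 30.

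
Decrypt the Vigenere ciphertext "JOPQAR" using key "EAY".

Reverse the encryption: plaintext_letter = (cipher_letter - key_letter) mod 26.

Step 1: Extend key: EAYEAY
Step 2: Decrypt each letter (c - k) mod 26:
  J(9) - E(4) = (9-4) mod 26 = 5 = F
  O(14) - A(0) = (14-0) mod 26 = 14 = O
  P(15) - Y(24) = (15-24) mod 26 = 17 = R
  Q(16) - E(4) = (16-4) mod 26 = 12 = M
  A(0) - A(0) = (0-0) mod 26 = 0 = A
  R(17) - Y(24) = (17-24) mod 26 = 19 = T
Plaintext: FORMAT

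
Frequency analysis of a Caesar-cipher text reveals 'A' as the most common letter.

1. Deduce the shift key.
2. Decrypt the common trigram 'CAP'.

Step 1: In English, 'E' is the most frequent letter (12.7%).
Step 2: The most frequent ciphertext letter is 'A' (position 0).
Step 3: Shift = (0 - 4) mod 26 = 22.
Step 4: Decrypt 'CAP' by shifting back 22:
  C -> G
  A -> E
  P -> T
Step 5: 'CAP' decrypts to 'GET'.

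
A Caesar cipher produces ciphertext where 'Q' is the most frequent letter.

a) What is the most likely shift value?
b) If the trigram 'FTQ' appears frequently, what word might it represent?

Step 1: In English, 'E' is the most frequent letter (12.7%).
Step 2: The most frequent ciphertext letter is 'Q' (position 16).
Step 3: Shift = (16 - 4) mod 26 = 12.
Step 4: Decrypt 'FTQ' by shifting back 12:
  F -> T
  T -> H
  Q -> E
Step 5: 'FTQ' decrypts to 'THE'.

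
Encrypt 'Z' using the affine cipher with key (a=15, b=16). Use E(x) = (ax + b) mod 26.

Step 1: Convert 'Z' to number: x = 25.
Step 2: E(25) = (15 * 25 + 16) mod 26 = 391 mod 26 = 1.
Step 3: Convert 1 back to letter: B.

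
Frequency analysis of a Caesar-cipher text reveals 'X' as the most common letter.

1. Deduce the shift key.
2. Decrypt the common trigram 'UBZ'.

Step 1: In English, 'E' is the most frequent letter (12.7%).
Step 2: The most frequent ciphertext letter is 'X' (position 23).
Step 3: Shift = (23 - 4) mod 26 = 19.
Step 4: Decrypt 'UBZ' by shifting back 19:
  U -> B
  B -> I
  Z -> G
Step 5: 'UBZ' decrypts to 'BIG'.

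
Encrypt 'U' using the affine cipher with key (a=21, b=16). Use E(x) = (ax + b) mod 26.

Step 1: Convert 'U' to number: x = 20.
Step 2: E(20) = (21 * 20 + 16) mod 26 = 436 mod 26 = 20.
Step 3: Convert 20 back to letter: U.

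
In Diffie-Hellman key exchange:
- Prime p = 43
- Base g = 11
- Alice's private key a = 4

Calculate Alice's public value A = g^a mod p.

Step 1: A = g^a mod p = 11^4 mod 43.
  11^1 mod 43 = 11
  11^2 mod 43 = (11 * 11) mod 43 = 35
  11^3 mod 43 = (35 * 11) mod 43 = 41
  11^4 mod 43 = (41 * 11) mod 43 = 21
Result: A = 21.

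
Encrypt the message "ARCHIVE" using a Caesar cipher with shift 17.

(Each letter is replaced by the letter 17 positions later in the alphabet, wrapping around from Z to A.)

Step 1: For each letter, shift forward by 17 positions (mod 26).
  A (position 0) -> position (0+17) mod 26 = 17 -> R
  R (position 17) -> position (17+17) mod 26 = 8 -> I
  C (position 2) -> position (2+17) mod 26 = 19 -> T
  H (position 7) -> position (7+17) mod 26 = 24 -> Y
  I (position 8) -> position (8+17) mod 26 = 25 -> Z
  V (position 21) -> position (21+17) mod 26 = 12 -> M
  E (position 4) -> position (4+17) mod 26 = 21 -> V
Result: RITYZMV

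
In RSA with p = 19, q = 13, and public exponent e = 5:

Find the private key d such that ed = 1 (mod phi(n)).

Step 1: n = 19 * 13 = 247.
Step 2: phi(n) = 18 * 12 = 216.
Step 3: Find d such that 5 * d = 1 (mod 216).
Step 4: d = 5^(-1) mod 216 = 173.
Verification: 5 * 173 = 865 = 4 * 216 + 1.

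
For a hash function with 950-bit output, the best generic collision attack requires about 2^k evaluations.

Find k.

Step 1: The hash has a 950-bit output.
Step 2: Collision resistance means it should be infeasible to find any x != y with h(x) = h(y).
By the birthday bound, a generic collision search succeeds after about sqrt(2^950) = 2^(950/2) = 2^475 evaluations.
Step 3: Security level = 475 bits.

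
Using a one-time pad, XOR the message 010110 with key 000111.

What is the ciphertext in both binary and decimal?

Step 1: Write out the XOR operation bit by bit:
  Message: 010110
  Key:     000111
  XOR:     010001
Step 2: Convert to decimal: 010001 = 17.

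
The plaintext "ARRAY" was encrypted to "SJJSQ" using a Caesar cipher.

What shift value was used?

Step 1: Compare first letters: A (position 0) -> S (position 18).
Step 2: Shift = (18 - 0) mod 26 = 18.
The shift value is 18.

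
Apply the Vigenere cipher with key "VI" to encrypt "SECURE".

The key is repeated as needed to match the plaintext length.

Step 1: Repeat key to match plaintext length:
  Plaintext: SECURE
  Key:       VIVIVI
Step 2: Encrypt each letter:
  S(18) + V(21) = (18+21) mod 26 = 13 = N
  E(4) + I(8) = (4+8) mod 26 = 12 = M
  C(2) + V(21) = (2+21) mod 26 = 23 = X
  U(20) + I(8) = (20+8) mod 26 = 2 = C
  R(17) + V(21) = (17+21) mod 26 = 12 = M
  E(4) + I(8) = (4+8) mod 26 = 12 = M
Ciphertext: NMXCMM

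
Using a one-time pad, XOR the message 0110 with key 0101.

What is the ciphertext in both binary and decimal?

Step 1: Write out the XOR operation bit by bit:
  Message: 0110
  Key:     0101
  XOR:     0011
Step 2: Convert to decimal: 0011 = 3.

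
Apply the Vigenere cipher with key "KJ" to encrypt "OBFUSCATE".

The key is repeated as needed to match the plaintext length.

Step 1: Repeat key to match plaintext length:
  Plaintext: OBFUSCATE
  Key:       KJKJKJKJK
Step 2: Encrypt each letter:
  O(14) + K(10) = (14+10) mod 26 = 24 = Y
  B(1) + J(9) = (1+9) mod 26 = 10 = K
  F(5) + K(10) = (5+10) mod 26 = 15 = P
  U(20) + J(9) = (20+9) mod 26 = 3 = D
  S(18) + K(10) = (18+10) mod 26 = 2 = C
  C(2) + J(9) = (2+9) mod 26 = 11 = L
  A(0) + K(10) = (0+10) mod 26 = 10 = K
  T(19) + J(9) = (19+9) mod 26 = 2 = C
  E(4) + K(10) = (4+10) mod 26 = 14 = O
Ciphertext: YKPDCLKCO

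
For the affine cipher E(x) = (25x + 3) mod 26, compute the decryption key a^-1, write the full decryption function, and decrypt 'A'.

Step 1: Find a^-1, the modular inverse of 25 mod 26.
Step 2: We need 25 * a^-1 = 1 (mod 26).
Step 3: 25 * 25 = 625 = 24 * 26 + 1, so a^-1 = 25.
Step 4: D(y) = 25(y - 3) mod 26.
Step 5: Apply to 'A' (y = 0): D(0) = 25 * (0 - 3) mod 26 = 25 * -3 mod 26 = 3 -> 'D'.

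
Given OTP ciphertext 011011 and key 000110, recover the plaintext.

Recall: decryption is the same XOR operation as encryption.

Step 1: XOR ciphertext with key:
  Ciphertext: 011011
  Key:        000110
  XOR:        011101
Step 2: Plaintext = 011101 = 29 in decimal.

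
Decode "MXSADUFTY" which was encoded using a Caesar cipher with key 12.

Step 1: Reverse the shift by subtracting 12 from each letter position.
  M (position 12) -> position (12-12) mod 26 = 0 -> A
  X (position 23) -> position (23-12) mod 26 = 11 -> L
  S (position 18) -> position (18-12) mod 26 = 6 -> G
  A (position 0) -> position (0-12) mod 26 = 14 -> O
  D (position 3) -> position (3-12) mod 26 = 17 -> R
  U (position 20) -> position (20-12) mod 26 = 8 -> I
  F (position 5) -> position (5-12) mod 26 = 19 -> T
  T (position 19) -> position (19-12) mod 26 = 7 -> H
  Y (position 24) -> position (24-12) mod 26 = 12 -> M
Decrypted message: ALGORITHM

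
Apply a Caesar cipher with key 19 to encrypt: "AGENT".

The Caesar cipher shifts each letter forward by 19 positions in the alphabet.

Step 1: For each letter, shift forward by 19 positions (mod 26).
  A (position 0) -> position (0+19) mod 26 = 19 -> T
  G (position 6) -> position (6+19) mod 26 = 25 -> Z
  E (position 4) -> position (4+19) mod 26 = 23 -> X
  N (position 13) -> position (13+19) mod 26 = 6 -> G
  T (position 19) -> position (19+19) mod 26 = 12 -> M
Result: TZXGM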